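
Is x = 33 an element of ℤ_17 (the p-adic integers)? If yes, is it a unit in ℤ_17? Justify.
x ∈ ℤ_17^× (unit); v_17(x) = 0

ℤ_17 = {x ∈ ℚ_17 : v_17(x) ≥ 0} and ℤ_17^× = {x ∈ ℤ_17 : v_17(x) = 0}. Here v_17(33) = v_17(num) − v_17(den) = 0; compare against these criteria.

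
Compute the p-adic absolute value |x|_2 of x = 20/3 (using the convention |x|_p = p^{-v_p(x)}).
|20/3|_2 = 1/4

Step 1 — compute v_2(x) by factoring powers of 2 out of the numerator and denominator: v_2(20/3) = 2. Step 2 — apply |x|_p = p^{-v_p(x)} = 2^{-2} = 1/4.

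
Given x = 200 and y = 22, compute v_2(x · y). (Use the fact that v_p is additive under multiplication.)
v_2(4400) = 4

v_p(x) = 3 (factor: 200 = 2^3 · 25); v_p(y) = 1 (factor: 22 = 2^1 · 11). Additivity: v_p(xy) = v_p(x) + v_p(y) = 3 + 1 = 4. (Direct check: xy = 4400 = 2^4 · (275).)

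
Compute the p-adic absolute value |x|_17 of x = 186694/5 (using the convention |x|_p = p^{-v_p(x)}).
|186694/5|_17 = 1/4913

Step 1 — compute v_17(x) by factoring powers of 17 out of the numerator and denominator: v_17(186694/5) = 3. Step 2 — apply |x|_p = p^{-v_p(x)} = 17^{-3} = 1/4913.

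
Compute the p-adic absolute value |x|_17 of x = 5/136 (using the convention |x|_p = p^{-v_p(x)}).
|5/136|_17 = 17

Step 1 — compute v_17(x) by factoring powers of 17 out of the numerator and denominator: v_17(5/136) = -1. Step 2 — apply |x|_p = p^{-v_p(x)} = 17^{1} = 17.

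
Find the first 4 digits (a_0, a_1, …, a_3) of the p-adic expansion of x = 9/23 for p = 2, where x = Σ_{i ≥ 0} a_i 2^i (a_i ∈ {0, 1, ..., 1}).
(a_0, …, a_3) = (1, 1, 1, 1)

v_2(9/23) = 0 (numerator and denominator both coprime to 2), so x ∈ ℤ_2^×. Compute digits iteratively via a_i = x_i mod 2, x_{i+1} = (x_i − a_i)/2, with x_0 = x:
  x_0 = 9/23;  a_0 = 1;  x_1 = (x_0 − 1)/2 = -7/23
  x_1 = -7/23;  a_1 = 1;  x_2 = (x_1 − 1)/2 = -15/23
  x_2 = -15/23;  a_2 = 1;  x_3 = (x_2 − 1)/2 = -19/23
  x_3 = -19/23;  a_3 = 1;  x_4 = (x_3 − 1)/2 = -21/23
Digits: (1, 1, 1, 1).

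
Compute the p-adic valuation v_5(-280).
v_5(-280) = 1

v_5(n) is the largest exponent k such that 5^k divides n. Factor out: -280 = -5^1 · 56. (Sign doesn't affect v_p.) So v_5(-280) = 1.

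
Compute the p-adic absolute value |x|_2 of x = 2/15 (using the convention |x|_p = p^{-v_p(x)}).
|2/15|_2 = 1/2

Step 1 — compute v_2(x) by factoring powers of 2 out of the numerator and denominator: v_2(2/15) = 1. Step 2 — apply |x|_p = p^{-v_p(x)} = 2^{-1} = 1/2.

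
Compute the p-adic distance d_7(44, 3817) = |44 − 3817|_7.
d_7(44, 3817) = 1/343

Step 1 — x − y = 44 − 3817 = -3773. Step 2 — v_7(-3773) = 3 (factor: -3773 = −(7^3 · 11); the sign does not affect v_p). Step 3 — |x − y|_7 = 7^{-3} = 1/343.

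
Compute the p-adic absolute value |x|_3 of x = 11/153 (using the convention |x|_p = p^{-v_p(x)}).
|11/153|_3 = 9

Step 1 — compute v_3(x) by factoring powers of 3 out of the numerator and denominator: v_3(11/153) = -2. Step 2 — apply |x|_p = p^{-v_p(x)} = 3^{2} = 9.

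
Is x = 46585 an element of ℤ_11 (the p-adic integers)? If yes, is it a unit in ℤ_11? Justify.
x ∈ ℤ_11 but not a unit; v_11(x) = 3 > 0

ℤ_11 = {x ∈ ℚ_11 : v_11(x) ≥ 0} and ℤ_11^× = {x ∈ ℤ_11 : v_11(x) = 0}. Here v_11(46585) = v_11(num) − v_11(den) = 3; compare against these criteria.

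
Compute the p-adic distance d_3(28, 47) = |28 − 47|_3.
d_3(28, 47) = 1

Step 1 — x − y = 28 − 47 = -19. Step 2 — v_3(-19) = 0 (factor: -19 = −(3^0 · 19); the sign does not affect v_p). Step 3 — |x − y|_3 = 3^{0} = 1.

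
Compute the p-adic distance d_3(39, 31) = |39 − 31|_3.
d_3(39, 31) = 1

Step 1 — x − y = 39 − 31 = 8. Step 2 — v_3(8) = 0 (factor: 8 = (3^0 · 8); the sign does not affect v_p). Step 3 — |x − y|_3 = 3^{0} = 1.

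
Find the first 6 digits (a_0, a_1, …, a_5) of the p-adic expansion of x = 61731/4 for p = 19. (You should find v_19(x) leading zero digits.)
(a_0, …, a_5) = (0, 0, 0, 7, 14, 4)

v_19(61731/4) = 3, so a_0 = ... = a_2 = 0. Factor out: x = 19^3 · u with u = 9/4 a unit in ℤ_19. Expand u iteratively via a_{v+i} = u_i mod 19, u_{i+1} = (u_i − a_{v+i})/19:
  u_0 = 9/4;  a_3 = 7;  u_1 = (u_0 − 7)/19 = -1/4
  u_1 = -1/4;  a_4 = 14;  u_2 = (u_1 − 14)/19 = -3/4
  u_2 = -3/4;  a_5 = 4;  u_3 = (u_2 − 4)/19 = -1/4
Digits: (0, 0, 0, 7, 14, 4).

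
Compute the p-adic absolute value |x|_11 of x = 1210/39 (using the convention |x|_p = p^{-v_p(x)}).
|1210/39|_11 = 1/121

Step 1 — compute v_11(x) by factoring powers of 11 out of the numerator and denominator: v_11(1210/39) = 2. Step 2 — apply |x|_p = p^{-v_p(x)} = 11^{-2} = 1/121.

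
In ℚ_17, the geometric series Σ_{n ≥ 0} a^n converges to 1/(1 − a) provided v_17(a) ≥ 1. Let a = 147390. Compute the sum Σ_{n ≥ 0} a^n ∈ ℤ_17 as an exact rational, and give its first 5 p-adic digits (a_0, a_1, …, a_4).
Σ a^n = 1/(1 − a) = -1/147389;  first 5 digits = (1, 0, 0, 13, 1)

v_17(a) = 3 ≥ 1, so the series converges in ℤ_17 to 1/(1 − a) = 1/(1 − 147390) = -1/147389. Expand this rational in ℤ_17: compute digits iteratively via d_i = x_i mod 17, x_{i+1} = (x_i − d_i)/17. The first 5 digits are (1, 0, 0, 13, 1).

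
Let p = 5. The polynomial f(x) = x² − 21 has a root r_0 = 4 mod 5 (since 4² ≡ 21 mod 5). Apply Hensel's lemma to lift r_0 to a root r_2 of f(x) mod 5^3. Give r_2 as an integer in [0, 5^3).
r_2 = 39 (mod 125)

Hensel's recurrence: r_{i+1} = r_i − f(r_i)·(f′(r_i))^{-1} mod 5^{i+2}, with f′(x) = 2x. Iterate:
  r_0 = 4 (mod 5)
  r_1 = 14 (mod 25)
  r_2 = 39 (mod 125)
Final: r_2 = 39, and one checks f(r_2) ≡ 0 mod 5^3.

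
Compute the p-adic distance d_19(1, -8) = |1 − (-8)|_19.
d_19(1, -8) = 1

Step 1 — x − y = 1 − (-8) = 9. Step 2 — v_19(9) = 0 (factor: 9 = (19^0 · 9); the sign does not affect v_p). Step 3 — |x − y|_19 = 19^{0} = 1.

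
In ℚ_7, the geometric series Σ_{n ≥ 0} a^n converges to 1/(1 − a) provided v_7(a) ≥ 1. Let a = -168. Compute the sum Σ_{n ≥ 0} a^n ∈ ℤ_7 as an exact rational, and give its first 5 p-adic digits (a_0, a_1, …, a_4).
Σ a^n = 1/(1 − a) = 1/169;  first 5 digits = (1, 4, 5, 5, 0)

v_7(a) = 1 ≥ 1, so the series converges in ℤ_7 to 1/(1 − a) = 1/(1 − (-168)) = 1/169. Expand this rational in ℤ_7: compute digits iteratively via d_i = x_i mod 7, x_{i+1} = (x_i − d_i)/7. The first 5 digits are (1, 4, 5, 5, 0).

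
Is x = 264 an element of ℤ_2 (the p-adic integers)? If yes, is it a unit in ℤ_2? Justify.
x ∈ ℤ_2 but not a unit; v_2(x) = 3 > 0

ℤ_2 = {x ∈ ℚ_2 : v_2(x) ≥ 0} and ℤ_2^× = {x ∈ ℤ_2 : v_2(x) = 0}. Here v_2(264) = v_2(num) − v_2(den) = 3; compare against these criteria.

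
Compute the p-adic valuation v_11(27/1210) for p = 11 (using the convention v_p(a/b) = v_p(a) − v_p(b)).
v_11(27/1210) = -2

Factor powers of 11 from the numerator and denominator of the reduced fraction: 27 = 11^0 · 27 and 1210 = 11^2 · 10. Apply v_p(a/b) = v_p(a) − v_p(b): v_11(27/1210) = 0 − 2 = -2.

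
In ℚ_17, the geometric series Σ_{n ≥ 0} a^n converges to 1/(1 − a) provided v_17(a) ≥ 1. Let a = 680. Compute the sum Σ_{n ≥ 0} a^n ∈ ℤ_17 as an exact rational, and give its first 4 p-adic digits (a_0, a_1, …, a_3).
Σ a^n = 1/(1 − a) = -1/679;  first 4 digits = (1, 6, 4, 4)

v_17(a) = 1 ≥ 1, so the series converges in ℤ_17 to 1/(1 − a) = 1/(1 − 680) = -1/679. Expand this rational in ℤ_17: compute digits iteratively via d_i = x_i mod 17, x_{i+1} = (x_i − d_i)/17. The first 4 digits are (1, 6, 4, 4).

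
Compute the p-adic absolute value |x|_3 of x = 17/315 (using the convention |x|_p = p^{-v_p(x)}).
|17/315|_3 = 9

Step 1 — compute v_3(x) by factoring powers of 3 out of the numerator and denominator: v_3(17/315) = -2. Step 2 — apply |x|_p = p^{-v_p(x)} = 3^{2} = 9.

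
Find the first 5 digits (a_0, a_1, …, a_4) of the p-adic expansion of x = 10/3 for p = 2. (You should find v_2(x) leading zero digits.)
(a_0, …, a_4) = (0, 1, 1, 1, 0)

v_2(10/3) = 1, so a_0 = ... = a_0 = 0. Factor out: x = 2^1 · u with u = 5/3 a unit in ℤ_2. Expand u iteratively via a_{v+i} = u_i mod 2, u_{i+1} = (u_i − a_{v+i})/2:
  u_0 = 5/3;  a_1 = 1;  u_1 = (u_0 − 1)/2 = 1/3
  u_1 = 1/3;  a_2 = 1;  u_2 = (u_1 − 1)/2 = -1/3
  u_2 = -1/3;  a_3 = 1;  u_3 = (u_2 − 1)/2 = -2/3
  u_3 = -2/3;  a_4 = 0;  u_4 = (u_3 − 0)/2 = -1/3
Digits: (0, 1, 1, 1, 0).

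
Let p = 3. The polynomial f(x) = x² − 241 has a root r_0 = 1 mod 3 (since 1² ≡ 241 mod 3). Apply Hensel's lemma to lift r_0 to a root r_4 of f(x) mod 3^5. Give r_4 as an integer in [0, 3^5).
r_4 = 22 (mod 243)

Hensel's recurrence: r_{i+1} = r_i − f(r_i)·(f′(r_i))^{-1} mod 3^{i+2}, with f′(x) = 2x. Iterate:
  r_0 = 1 (mod 3)
  r_1 = 4 (mod 9)
  r_2 = 22 (mod 27)
  r_3 = 22 (mod 81)
  r_4 = 22 (mod 243)
Final: r_4 = 22, and one checks f(r_4) ≡ 0 mod 3^5.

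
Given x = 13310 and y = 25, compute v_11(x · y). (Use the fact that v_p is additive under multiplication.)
v_11(332750) = 3

v_p(x) = 3 (factor: 13310 = 11^3 · 10); v_p(y) = 0 (factor: 25 = 11^0 · 25). Additivity: v_p(xy) = v_p(x) + v_p(y) = 3 + 0 = 3. (Direct check: xy = 332750 = 11^3 · (250).)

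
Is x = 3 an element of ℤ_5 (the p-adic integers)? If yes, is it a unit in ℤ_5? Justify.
x ∈ ℤ_5^× (unit); v_5(x) = 0

ℤ_5 = {x ∈ ℚ_5 : v_5(x) ≥ 0} and ℤ_5^× = {x ∈ ℤ_5 : v_5(x) = 0}. Here v_5(3) = v_5(num) − v_5(den) = 0; compare against these criteria.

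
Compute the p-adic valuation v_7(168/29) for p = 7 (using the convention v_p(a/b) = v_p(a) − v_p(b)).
v_7(168/29) = 1

Factor powers of 7 from the numerator and denominator of the reduced fraction: 168 = 7^1 · 24 and 29 = 7^0 · 29. Apply v_p(a/b) = v_p(a) − v_p(b): v_7(168/29) = 1 − 0 = 1.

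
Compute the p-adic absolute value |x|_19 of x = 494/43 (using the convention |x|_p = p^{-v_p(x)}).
|494/43|_19 = 1/19

Step 1 — compute v_19(x) by factoring powers of 19 out of the numerator and denominator: v_19(494/43) = 1. Step 2 — apply |x|_p = p^{-v_p(x)} = 19^{-1} = 1/19.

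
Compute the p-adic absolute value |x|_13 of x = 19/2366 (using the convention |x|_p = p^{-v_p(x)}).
|19/2366|_13 = 169

Step 1 — compute v_13(x) by factoring powers of 13 out of the numerator and denominator: v_13(19/2366) = -2. Step 2 — apply |x|_p = p^{-v_p(x)} = 13^{2} = 169.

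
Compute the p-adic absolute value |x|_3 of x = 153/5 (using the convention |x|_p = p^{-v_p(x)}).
|153/5|_3 = 1/9

Step 1 — compute v_3(x) by factoring powers of 3 out of the numerator and denominator: v_3(153/5) = 2. Step 2 — apply |x|_p = p^{-v_p(x)} = 3^{-2} = 1/9.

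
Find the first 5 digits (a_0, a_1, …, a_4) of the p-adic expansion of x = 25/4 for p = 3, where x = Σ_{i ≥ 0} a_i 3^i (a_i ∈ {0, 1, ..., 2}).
(a_0, …, a_4) = (1, 1, 1, 2, 0)

v_3(25/4) = 0 (numerator and denominator both coprime to 3), so x ∈ ℤ_3^×. Compute digits iteratively via a_i = x_i mod 3, x_{i+1} = (x_i − a_i)/3, with x_0 = x:
  x_0 = 25/4;  a_0 = 1;  x_1 = (x_0 − 1)/3 = 7/4
  x_1 = 7/4;  a_1 = 1;  x_2 = (x_1 − 1)/3 = 1/4
  x_2 = 1/4;  a_2 = 1;  x_3 = (x_2 − 1)/3 = -1/4
  x_3 = -1/4;  a_3 = 2;  x_4 = (x_3 − 2)/3 = -3/4
  x_4 = -3/4;  a_4 = 0;  x_5 = (x_4 − 0)/3 = -1/4
Digits: (1, 1, 1, 2, 0).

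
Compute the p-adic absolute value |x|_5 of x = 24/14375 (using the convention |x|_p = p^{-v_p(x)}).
|24/14375|_5 = 625

Step 1 — compute v_5(x) by factoring powers of 5 out of the numerator and denominator: v_5(24/14375) = -4. Step 2 — apply |x|_p = p^{-v_p(x)} = 5^{4} = 625.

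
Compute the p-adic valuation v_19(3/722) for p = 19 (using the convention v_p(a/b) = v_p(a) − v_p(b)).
v_19(3/722) = -2

Factor powers of 19 from the numerator and denominator of the reduced fraction: 3 = 19^0 · 3 and 722 = 19^2 · 2. Apply v_p(a/b) = v_p(a) − v_p(b): v_19(3/722) = 0 − 2 = -2.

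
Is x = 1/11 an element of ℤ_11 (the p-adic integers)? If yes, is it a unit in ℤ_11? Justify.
x ∉ ℤ_11 (v_11(x) = -1 < 0)

ℤ_11 = {x ∈ ℚ_11 : v_11(x) ≥ 0} and ℤ_11^× = {x ∈ ℤ_11 : v_11(x) = 0}. Here v_11(1/11) = v_11(num) − v_11(den) = -1; compare against these criteria.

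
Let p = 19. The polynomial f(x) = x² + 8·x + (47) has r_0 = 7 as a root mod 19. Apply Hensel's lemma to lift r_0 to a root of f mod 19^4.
r_3 = 85032 (mod 130321)

Hensel: r_{i+1} = r_i − f(r_i)·(f′(r_i))^{-1} mod 19^{i+2}, f′(x) = 2x + 8. Iterate:
  r_0 = 7 (mod 19)
  r_1 = 197 (mod 361)
  r_2 = 2724 (mod 6859)
  r_3 = 85032 (mod 130321)
Final: r = 85032 satisfies f(r) ≡ 0 mod 19^4.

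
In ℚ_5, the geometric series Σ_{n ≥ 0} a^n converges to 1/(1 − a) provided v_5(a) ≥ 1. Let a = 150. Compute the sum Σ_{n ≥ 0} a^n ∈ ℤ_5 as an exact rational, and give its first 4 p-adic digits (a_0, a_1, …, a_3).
Σ a^n = 1/(1 − a) = -1/149;  first 4 digits = (1, 0, 1, 1)

v_5(a) = 2 ≥ 1, so the series converges in ℤ_5 to 1/(1 − a) = 1/(1 − 150) = -1/149. Expand this rational in ℤ_5: compute digits iteratively via d_i = x_i mod 5, x_{i+1} = (x_i − d_i)/5. The first 4 digits are (1, 0, 1, 1).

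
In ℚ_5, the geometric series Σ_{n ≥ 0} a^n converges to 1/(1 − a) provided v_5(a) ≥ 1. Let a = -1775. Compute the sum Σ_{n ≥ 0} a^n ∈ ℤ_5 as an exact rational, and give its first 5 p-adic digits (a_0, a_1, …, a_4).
Σ a^n = 1/(1 − a) = 1/1776;  first 5 digits = (1, 0, 4, 0, 3)

v_5(a) = 2 ≥ 1, so the series converges in ℤ_5 to 1/(1 − a) = 1/(1 − (-1775)) = 1/1776. Expand this rational in ℤ_5: compute digits iteratively via d_i = x_i mod 5, x_{i+1} = (x_i − d_i)/5. The first 5 digits are (1, 0, 4, 0, 3).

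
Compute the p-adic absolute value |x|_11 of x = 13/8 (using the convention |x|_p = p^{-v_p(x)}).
|13/8|_11 = 1

Step 1 — compute v_11(x) by factoring powers of 11 out of the numerator and denominator: v_11(13/8) = 0. Step 2 — apply |x|_p = p^{-v_p(x)} = 11^{0} = 1.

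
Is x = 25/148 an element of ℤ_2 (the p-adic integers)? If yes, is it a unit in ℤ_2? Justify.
x ∉ ℤ_2 (v_2(x) = -2 < 0)

ℤ_2 = {x ∈ ℚ_2 : v_2(x) ≥ 0} and ℤ_2^× = {x ∈ ℤ_2 : v_2(x) = 0}. Here v_2(25/148) = v_2(num) − v_2(den) = -2; compare against these criteria.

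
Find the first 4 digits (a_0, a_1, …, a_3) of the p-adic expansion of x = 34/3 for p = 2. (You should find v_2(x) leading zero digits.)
(a_0, …, a_3) = (0, 1, 1, 0)

v_2(34/3) = 1, so a_0 = ... = a_0 = 0. Factor out: x = 2^1 · u with u = 17/3 a unit in ℤ_2. Expand u iteratively via a_{v+i} = u_i mod 2, u_{i+1} = (u_i − a_{v+i})/2:
  u_0 = 17/3;  a_1 = 1;  u_1 = (u_0 − 1)/2 = 7/3
  u_1 = 7/3;  a_2 = 1;  u_2 = (u_1 − 1)/2 = 2/3
  u_2 = 2/3;  a_3 = 0;  u_3 = (u_2 − 0)/2 = 1/3
Digits: (0, 1, 1, 0).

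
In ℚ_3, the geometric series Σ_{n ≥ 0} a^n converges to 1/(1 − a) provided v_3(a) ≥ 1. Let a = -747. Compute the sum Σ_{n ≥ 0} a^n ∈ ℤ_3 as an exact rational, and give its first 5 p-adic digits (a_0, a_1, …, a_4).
Σ a^n = 1/(1 − a) = 1/748;  first 5 digits = (1, 0, 1, 2, 0)

v_3(a) = 2 ≥ 1, so the series converges in ℤ_3 to 1/(1 − a) = 1/(1 − (-747)) = 1/748. Expand this rational in ℤ_3: compute digits iteratively via d_i = x_i mod 3, x_{i+1} = (x_i − d_i)/3. The first 5 digits are (1, 0, 1, 2, 0).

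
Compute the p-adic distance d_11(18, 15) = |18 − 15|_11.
d_11(18, 15) = 1

Step 1 — x − y = 18 − 15 = 3. Step 2 — v_11(3) = 0 (factor: 3 = (11^0 · 3); the sign does not affect v_p). Step 3 — |x − y|_11 = 11^{0} = 1.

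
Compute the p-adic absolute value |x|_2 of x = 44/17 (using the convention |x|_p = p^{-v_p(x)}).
|44/17|_2 = 1/4

Step 1 — compute v_2(x) by factoring powers of 2 out of the numerator and denominator: v_2(44/17) = 2. Step 2 — apply |x|_p = p^{-v_p(x)} = 2^{-2} = 1/4.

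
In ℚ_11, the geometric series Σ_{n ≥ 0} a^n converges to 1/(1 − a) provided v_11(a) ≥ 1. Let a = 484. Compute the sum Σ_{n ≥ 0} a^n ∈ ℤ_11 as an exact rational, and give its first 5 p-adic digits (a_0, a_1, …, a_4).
Σ a^n = 1/(1 − a) = -1/483;  first 5 digits = (1, 0, 4, 0, 5)

v_11(a) = 2 ≥ 1, so the series converges in ℤ_11 to 1/(1 − a) = 1/(1 − 484) = -1/483. Expand this rational in ℤ_11: compute digits iteratively via d_i = x_i mod 11, x_{i+1} = (x_i − d_i)/11. The first 5 digits are (1, 0, 4, 0, 5).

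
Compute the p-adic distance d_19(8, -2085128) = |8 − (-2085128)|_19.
d_19(8, -2085128) = 1/130321

Step 1 — x − y = 8 − (-2085128) = 2085136. Step 2 — v_19(2085136) = 4 (factor: 2085136 = (19^4 · 16); the sign does not affect v_p). Step 3 — |x − y|_19 = 19^{-4} = 1/130321.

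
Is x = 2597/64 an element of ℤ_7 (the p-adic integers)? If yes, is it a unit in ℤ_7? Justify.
x ∈ ℤ_7 but not a unit; v_7(x) = 2 > 0

ℤ_7 = {x ∈ ℚ_7 : v_7(x) ≥ 0} and ℤ_7^× = {x ∈ ℤ_7 : v_7(x) = 0}. Here v_7(2597/64) = v_7(num) − v_7(den) = 2; compare against these criteria.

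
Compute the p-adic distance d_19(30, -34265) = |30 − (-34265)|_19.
d_19(30, -34265) = 1/6859

Step 1 — x − y = 30 − (-34265) = 34295. Step 2 — v_19(34295) = 3 (factor: 34295 = (19^3 · 5); the sign does not affect v_p). Step 3 — |x − y|_19 = 19^{-3} = 1/6859.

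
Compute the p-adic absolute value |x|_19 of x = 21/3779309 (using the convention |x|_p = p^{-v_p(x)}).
|21/3779309|_19 = 130321

Step 1 — compute v_19(x) by factoring powers of 19 out of the numerator and denominator: v_19(21/3779309) = -4. Step 2 — apply |x|_p = p^{-v_p(x)} = 19^{4} = 130321.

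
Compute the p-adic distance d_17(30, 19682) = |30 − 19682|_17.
d_17(30, 19682) = 1/4913

Step 1 — x − y = 30 − 19682 = -19652. Step 2 — v_17(-19652) = 3 (factor: -19652 = −(17^3 · 4); the sign does not affect v_p). Step 3 — |x − y|_17 = 17^{-3} = 1/4913.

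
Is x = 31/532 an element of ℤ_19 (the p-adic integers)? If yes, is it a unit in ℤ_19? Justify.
x ∉ ℤ_19 (v_19(x) = -1 < 0)

ℤ_19 = {x ∈ ℚ_19 : v_19(x) ≥ 0} and ℤ_19^× = {x ∈ ℤ_19 : v_19(x) = 0}. Here v_19(31/532) = v_19(num) − v_19(den) = -1; compare against these criteria.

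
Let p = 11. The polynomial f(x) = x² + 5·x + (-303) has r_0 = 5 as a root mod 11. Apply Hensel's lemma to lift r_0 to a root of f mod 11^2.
r_1 = 38 (mod 121)

Hensel: r_{i+1} = r_i − f(r_i)·(f′(r_i))^{-1} mod 11^{i+2}, f′(x) = 2x + 5. Iterate:
  r_0 = 5 (mod 11)
  r_1 = 38 (mod 121)
Final: r = 38 satisfies f(r) ≡ 0 mod 11^2.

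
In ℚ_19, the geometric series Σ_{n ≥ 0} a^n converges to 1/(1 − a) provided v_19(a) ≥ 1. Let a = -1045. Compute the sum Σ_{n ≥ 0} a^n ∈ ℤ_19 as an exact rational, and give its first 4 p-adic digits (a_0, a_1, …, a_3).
Σ a^n = 1/(1 − a) = 1/1046;  first 4 digits = (1, 2, 1, 15)

v_19(a) = 1 ≥ 1, so the series converges in ℤ_19 to 1/(1 − a) = 1/(1 − (-1045)) = 1/1046. Expand this rational in ℤ_19: compute digits iteratively via d_i = x_i mod 19, x_{i+1} = (x_i − d_i)/19. The first 4 digits are (1, 2, 1, 15).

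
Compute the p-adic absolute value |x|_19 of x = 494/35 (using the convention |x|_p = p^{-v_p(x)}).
|494/35|_19 = 1/19

Step 1 — compute v_19(x) by factoring powers of 19 out of the numerator and denominator: v_19(494/35) = 1. Step 2 — apply |x|_p = p^{-v_p(x)} = 19^{-1} = 1/19.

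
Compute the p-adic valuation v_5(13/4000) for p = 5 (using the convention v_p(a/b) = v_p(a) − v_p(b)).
v_5(13/4000) = -3

Factor powers of 5 from the numerator and denominator of the reduced fraction: 13 = 5^0 · 13 and 4000 = 5^3 · 32. Apply v_p(a/b) = v_p(a) − v_p(b): v_5(13/4000) = 0 − 3 = -3.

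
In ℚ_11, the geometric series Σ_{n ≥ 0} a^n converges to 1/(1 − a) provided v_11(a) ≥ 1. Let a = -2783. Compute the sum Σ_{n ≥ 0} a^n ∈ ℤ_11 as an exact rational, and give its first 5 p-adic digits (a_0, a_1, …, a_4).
Σ a^n = 1/(1 − a) = 1/2784;  first 5 digits = (1, 0, 10, 8, 0)

v_11(a) = 2 ≥ 1, so the series converges in ℤ_11 to 1/(1 − a) = 1/(1 − (-2783)) = 1/2784. Expand this rational in ℤ_11: compute digits iteratively via d_i = x_i mod 11, x_{i+1} = (x_i − d_i)/11. The first 5 digits are (1, 0, 10, 8, 0).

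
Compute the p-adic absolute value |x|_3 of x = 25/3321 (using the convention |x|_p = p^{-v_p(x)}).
|25/3321|_3 = 81

Step 1 — compute v_3(x) by factoring powers of 3 out of the numerator and denominator: v_3(25/3321) = -4. Step 2 — apply |x|_p = p^{-v_p(x)} = 3^{4} = 81.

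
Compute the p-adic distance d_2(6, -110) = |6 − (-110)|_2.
d_2(6, -110) = 1/4

Step 1 — x − y = 6 − (-110) = 116. Step 2 — v_2(116) = 2 (factor: 116 = (2^2 · 29); the sign does not affect v_p). Step 3 — |x − y|_2 = 2^{-2} = 1/4.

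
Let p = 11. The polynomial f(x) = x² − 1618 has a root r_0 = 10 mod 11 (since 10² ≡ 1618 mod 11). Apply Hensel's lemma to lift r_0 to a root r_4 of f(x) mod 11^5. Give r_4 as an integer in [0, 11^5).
r_4 = 77296 (mod 161051)

Hensel's recurrence: r_{i+1} = r_i − f(r_i)·(f′(r_i))^{-1} mod 11^{i+2}, with f′(x) = 2x. Iterate:
  r_0 = 10 (mod 11)
  r_1 = 98 (mod 121)
  r_2 = 98 (mod 1331)
  r_3 = 4091 (mod 14641)
  r_4 = 77296 (mod 161051)
Final: r_4 = 77296, and one checks f(r_4) ≡ 0 mod 11^5.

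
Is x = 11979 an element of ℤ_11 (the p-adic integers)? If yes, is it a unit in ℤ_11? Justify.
x ∈ ℤ_11 but not a unit; v_11(x) = 3 > 0

ℤ_11 = {x ∈ ℚ_11 : v_11(x) ≥ 0} and ℤ_11^× = {x ∈ ℤ_11 : v_11(x) = 0}. Here v_11(11979) = v_11(num) − v_11(den) = 3; compare against these criteria.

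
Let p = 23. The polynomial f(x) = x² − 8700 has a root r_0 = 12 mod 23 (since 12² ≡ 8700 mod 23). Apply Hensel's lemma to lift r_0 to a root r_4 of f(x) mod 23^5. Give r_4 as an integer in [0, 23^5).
r_4 = 1835205 (mod 6436343)

Hensel's recurrence: r_{i+1} = r_i − f(r_i)·(f′(r_i))^{-1} mod 23^{i+2}, with f′(x) = 2x. Iterate:
  r_0 = 12 (mod 23)
  r_1 = 104 (mod 529)
  r_2 = 10155 (mod 12167)
  r_3 = 156159 (mod 279841)
  r_4 = 1835205 (mod 6436343)
Final: r_4 = 1835205, and one checks f(r_4) ≡ 0 mod 23^5.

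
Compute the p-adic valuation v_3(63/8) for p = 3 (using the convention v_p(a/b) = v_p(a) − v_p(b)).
v_3(63/8) = 2

Factor powers of 3 from the numerator and denominator of the reduced fraction: 63 = 3^2 · 7 and 8 = 3^0 · 8. Apply v_p(a/b) = v_p(a) − v_p(b): v_3(63/8) = 2 − 0 = 2.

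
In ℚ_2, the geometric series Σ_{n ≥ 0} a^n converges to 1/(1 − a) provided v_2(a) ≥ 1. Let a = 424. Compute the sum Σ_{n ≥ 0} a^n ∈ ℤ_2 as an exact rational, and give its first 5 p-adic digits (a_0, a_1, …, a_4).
Σ a^n = 1/(1 − a) = -1/423;  first 5 digits = (1, 0, 0, 1, 0)

v_2(a) = 3 ≥ 1, so the series converges in ℤ_2 to 1/(1 − a) = 1/(1 − 424) = -1/423. Expand this rational in ℤ_2: compute digits iteratively via d_i = x_i mod 2, x_{i+1} = (x_i − d_i)/2. The first 5 digits are (1, 0, 0, 1, 0).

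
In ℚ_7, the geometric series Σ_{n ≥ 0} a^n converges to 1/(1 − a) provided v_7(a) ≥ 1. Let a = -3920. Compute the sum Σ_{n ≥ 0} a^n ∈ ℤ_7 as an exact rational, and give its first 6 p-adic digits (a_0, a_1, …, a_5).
Σ a^n = 1/(1 − a) = 1/3921;  first 6 digits = (1, 0, 4, 2, 0, 4)

v_7(a) = 2 ≥ 1, so the series converges in ℤ_7 to 1/(1 − a) = 1/(1 − (-3920)) = 1/3921. Expand this rational in ℤ_7: compute digits iteratively via d_i = x_i mod 7, x_{i+1} = (x_i − d_i)/7. The first 6 digits are (1, 0, 4, 2, 0, 4).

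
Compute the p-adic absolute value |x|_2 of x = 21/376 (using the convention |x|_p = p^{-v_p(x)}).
|21/376|_2 = 8

Step 1 — compute v_2(x) by factoring powers of 2 out of the numerator and denominator: v_2(21/376) = -3. Step 2 — apply |x|_p = p^{-v_p(x)} = 2^{3} = 8.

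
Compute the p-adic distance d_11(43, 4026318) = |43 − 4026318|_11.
d_11(43, 4026318) = 1/161051

Step 1 — x − y = 43 − 4026318 = -4026275. Step 2 — v_11(-4026275) = 5 (factor: -4026275 = −(11^5 · 25); the sign does not affect v_p). Step 3 — |x − y|_11 = 11^{-5} = 1/161051.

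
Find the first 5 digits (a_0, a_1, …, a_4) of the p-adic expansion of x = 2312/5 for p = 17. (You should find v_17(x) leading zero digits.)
(a_0, …, a_4) = (0, 0, 5, 10, 13)

v_17(2312/5) = 2, so a_0 = ... = a_1 = 0. Factor out: x = 17^2 · u with u = 8/5 a unit in ℤ_17. Expand u iteratively via a_{v+i} = u_i mod 17, u_{i+1} = (u_i − a_{v+i})/17:
  u_0 = 8/5;  a_2 = 5;  u_1 = (u_0 − 5)/17 = -1/5
  u_1 = -1/5;  a_3 = 10;  u_2 = (u_1 − 10)/17 = -3/5
  u_2 = -3/5;  a_4 = 13;  u_3 = (u_2 − 13)/17 = -4/5
Digits: (0, 0, 5, 10, 13).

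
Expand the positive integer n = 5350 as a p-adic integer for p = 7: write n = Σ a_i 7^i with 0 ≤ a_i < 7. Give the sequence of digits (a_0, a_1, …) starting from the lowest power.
(a_0, a_1, …) = (2, 1, 4, 1, 2)

Repeated division by 7 gives the digits low-to-high: 5350 = 2 + 1·7^1 + 4·7^2 + 1·7^3 + 2·7^4. Digit sequence: (2, 1, 4, 1, 2).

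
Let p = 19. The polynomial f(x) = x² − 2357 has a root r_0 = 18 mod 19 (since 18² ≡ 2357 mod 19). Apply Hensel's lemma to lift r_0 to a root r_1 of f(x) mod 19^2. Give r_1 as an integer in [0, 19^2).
r_1 = 265 (mod 361)

Hensel's recurrence: r_{i+1} = r_i − f(r_i)·(f′(r_i))^{-1} mod 19^{i+2}, with f′(x) = 2x. Iterate:
  r_0 = 18 (mod 19)
  r_1 = 265 (mod 361)
Final: r_1 = 265, and one checks f(r_1) ≡ 0 mod 19^2.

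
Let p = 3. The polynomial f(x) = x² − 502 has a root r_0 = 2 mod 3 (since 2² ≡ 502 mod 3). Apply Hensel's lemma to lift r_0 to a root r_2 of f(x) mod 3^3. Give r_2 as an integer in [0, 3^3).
r_2 = 23 (mod 27)

Hensel's recurrence: r_{i+1} = r_i − f(r_i)·(f′(r_i))^{-1} mod 3^{i+2}, with f′(x) = 2x. Iterate:
  r_0 = 2 (mod 3)
  r_1 = 5 (mod 9)
  r_2 = 23 (mod 27)
Final: r_2 = 23, and one checks f(r_2) ≡ 0 mod 3^3.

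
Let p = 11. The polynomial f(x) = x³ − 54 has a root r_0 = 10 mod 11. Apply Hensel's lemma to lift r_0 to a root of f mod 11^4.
r_3 = 10262 (mod 14641)

Hensel: r_{i+1} = r_i − f(r_i)/f′(r_i) mod 11^{i+2}, where f′(x) = 3x². Iterate:
  r_0 = 10 (mod 11)
  r_1 = 98 (mod 121)
  r_2 = 945 (mod 1331)
  r_3 = 10262 (mod 14641)
Final: r = 10262 with f(r) ≡ 0 mod 11^4.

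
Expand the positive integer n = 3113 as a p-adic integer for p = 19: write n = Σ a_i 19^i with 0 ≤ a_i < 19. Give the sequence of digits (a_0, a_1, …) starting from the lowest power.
(a_0, a_1, …) = (16, 11, 8)

Repeated division by 19 gives the digits low-to-high: 3113 = 16 + 11·19^1 + 8·19^2. Digit sequence: (16, 11, 8).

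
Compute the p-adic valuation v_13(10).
v_13(10) = 0

v_13(n) is the largest exponent k such that 13^k divides n. Factor out: 10 = 13^0 · 10. (Sign doesn't affect v_p.) So v_13(10) = 0.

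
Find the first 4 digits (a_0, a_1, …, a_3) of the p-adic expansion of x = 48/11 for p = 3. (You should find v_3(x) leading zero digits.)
(a_0, …, a_3) = (0, 2, 2, 2)

v_3(48/11) = 1, so a_0 = ... = a_0 = 0. Factor out: x = 3^1 · u with u = 16/11 a unit in ℤ_3. Expand u iteratively via a_{v+i} = u_i mod 3, u_{i+1} = (u_i − a_{v+i})/3:
  u_0 = 16/11;  a_1 = 2;  u_1 = (u_0 − 2)/3 = -2/11
  u_1 = -2/11;  a_2 = 2;  u_2 = (u_1 − 2)/3 = -8/11
  u_2 = -8/11;  a_3 = 2;  u_3 = (u_2 − 2)/3 = -10/11
Digits: (0, 2, 2, 2).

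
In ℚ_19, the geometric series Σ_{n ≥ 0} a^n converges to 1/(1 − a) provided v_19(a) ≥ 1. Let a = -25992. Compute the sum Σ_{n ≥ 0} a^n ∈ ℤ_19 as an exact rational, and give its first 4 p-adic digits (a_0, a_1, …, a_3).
Σ a^n = 1/(1 − a) = 1/25993;  first 4 digits = (1, 0, 4, 15)

v_19(a) = 2 ≥ 1, so the series converges in ℤ_19 to 1/(1 − a) = 1/(1 − (-25992)) = 1/25993. Expand this rational in ℤ_19: compute digits iteratively via d_i = x_i mod 19, x_{i+1} = (x_i − d_i)/19. The first 4 digits are (1, 0, 4, 15).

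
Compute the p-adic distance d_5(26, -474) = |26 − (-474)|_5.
d_5(26, -474) = 1/125

Step 1 — x − y = 26 − (-474) = 500. Step 2 — v_5(500) = 3 (factor: 500 = (5^3 · 4); the sign does not affect v_p). Step 3 — |x − y|_5 = 5^{-3} = 1/125.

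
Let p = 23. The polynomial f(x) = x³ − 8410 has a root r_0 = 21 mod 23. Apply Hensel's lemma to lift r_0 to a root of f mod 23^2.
r_1 = 435 (mod 529)

Hensel: r_{i+1} = r_i − f(r_i)/f′(r_i) mod 23^{i+2}, where f′(x) = 3x². Iterate:
  r_0 = 21 (mod 23)
  r_1 = 435 (mod 529)
Final: r = 435 with f(r) ≡ 0 mod 23^2.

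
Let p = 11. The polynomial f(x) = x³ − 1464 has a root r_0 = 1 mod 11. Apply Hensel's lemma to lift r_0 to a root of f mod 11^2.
r_1 = 45 (mod 121)

Hensel: r_{i+1} = r_i − f(r_i)/f′(r_i) mod 11^{i+2}, where f′(x) = 3x². Iterate:
  r_0 = 1 (mod 11)
  r_1 = 45 (mod 121)
Final: r = 45 with f(r) ≡ 0 mod 11^2.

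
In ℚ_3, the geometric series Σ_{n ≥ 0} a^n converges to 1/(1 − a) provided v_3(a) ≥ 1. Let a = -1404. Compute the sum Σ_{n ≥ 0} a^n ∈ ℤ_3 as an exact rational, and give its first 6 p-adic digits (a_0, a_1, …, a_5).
Σ a^n = 1/(1 − a) = 1/1405;  first 6 digits = (1, 0, 0, 2, 0, 0)

v_3(a) = 3 ≥ 1, so the series converges in ℤ_3 to 1/(1 − a) = 1/(1 − (-1404)) = 1/1405. Expand this rational in ℤ_3: compute digits iteratively via d_i = x_i mod 3, x_{i+1} = (x_i − d_i)/3. The first 6 digits are (1, 0, 0, 2, 0, 0).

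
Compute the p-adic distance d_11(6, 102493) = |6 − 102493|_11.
d_11(6, 102493) = 1/14641

Step 1 — x − y = 6 − 102493 = -102487. Step 2 — v_11(-102487) = 4 (factor: -102487 = −(11^4 · 7); the sign does not affect v_p). Step 3 — |x − y|_11 = 11^{-4} = 1/14641.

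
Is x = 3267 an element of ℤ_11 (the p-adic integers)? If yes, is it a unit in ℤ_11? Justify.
x ∈ ℤ_11 but not a unit; v_11(x) = 2 > 0

ℤ_11 = {x ∈ ℚ_11 : v_11(x) ≥ 0} and ℤ_11^× = {x ∈ ℤ_11 : v_11(x) = 0}. Here v_11(3267) = v_11(num) − v_11(den) = 2; compare against these criteria.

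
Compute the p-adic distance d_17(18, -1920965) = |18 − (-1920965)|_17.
d_17(18, -1920965) = 1/83521

Step 1 — x − y = 18 − (-1920965) = 1920983. Step 2 — v_17(1920983) = 4 (factor: 1920983 = (17^4 · 23); the sign does not affect v_p). Step 3 — |x − y|_17 = 17^{-4} = 1/83521.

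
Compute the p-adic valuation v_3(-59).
v_3(-59) = 0

v_3(n) is the largest exponent k such that 3^k divides n. Factor out: -59 = -3^0 · 59. (Sign doesn't affect v_p.) So v_3(-59) = 0.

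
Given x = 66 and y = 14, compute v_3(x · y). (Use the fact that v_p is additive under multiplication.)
v_3(924) = 1

v_p(x) = 1 (factor: 66 = 3^1 · 22); v_p(y) = 0 (factor: 14 = 3^0 · 14). Additivity: v_p(xy) = v_p(x) + v_p(y) = 1 + 0 = 1. (Direct check: xy = 924 = 3^1 · (308).)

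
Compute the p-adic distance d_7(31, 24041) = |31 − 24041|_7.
d_7(31, 24041) = 1/2401

Step 1 — x − y = 31 − 24041 = -24010. Step 2 — v_7(-24010) = 4 (factor: -24010 = −(7^4 · 10); the sign does not affect v_p). Step 3 — |x − y|_7 = 7^{-4} = 1/2401.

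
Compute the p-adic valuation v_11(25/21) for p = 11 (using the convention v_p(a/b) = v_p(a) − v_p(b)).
v_11(25/21) = 0

Factor powers of 11 from the numerator and denominator of the reduced fraction: 25 = 11^0 · 25 and 21 = 11^0 · 21. Apply v_p(a/b) = v_p(a) − v_p(b): v_11(25/21) = 0 − 0 = 0.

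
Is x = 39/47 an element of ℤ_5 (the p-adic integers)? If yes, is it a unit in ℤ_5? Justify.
x ∈ ℤ_5^× (unit); v_5(x) = 0

ℤ_5 = {x ∈ ℚ_5 : v_5(x) ≥ 0} and ℤ_5^× = {x ∈ ℤ_5 : v_5(x) = 0}. Here v_5(39/47) = v_5(num) − v_5(den) = 0; compare against these criteria.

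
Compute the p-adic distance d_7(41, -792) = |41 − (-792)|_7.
d_7(41, -792) = 1/49

Step 1 — x − y = 41 − (-792) = 833. Step 2 — v_7(833) = 2 (factor: 833 = (7^2 · 17); the sign does not affect v_p). Step 3 — |x − y|_7 = 7^{-2} = 1/49.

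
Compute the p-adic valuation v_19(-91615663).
v_19(-91615663) = 5

v_19(n) is the largest exponent k such that 19^k divides n. Factor out: -91615663 = -19^5 · 37. (Sign doesn't affect v_p.) So v_19(-91615663) = 5.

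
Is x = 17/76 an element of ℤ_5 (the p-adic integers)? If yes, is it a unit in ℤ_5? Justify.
x ∈ ℤ_5^× (unit); v_5(x) = 0

ℤ_5 = {x ∈ ℚ_5 : v_5(x) ≥ 0} and ℤ_5^× = {x ∈ ℤ_5 : v_5(x) = 0}. Here v_5(17/76) = v_5(num) − v_5(den) = 0; compare against these criteria.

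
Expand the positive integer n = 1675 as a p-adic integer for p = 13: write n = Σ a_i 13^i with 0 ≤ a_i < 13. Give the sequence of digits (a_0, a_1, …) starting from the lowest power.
(a_0, a_1, …) = (11, 11, 9)

Repeated division by 13 gives the digits low-to-high: 1675 = 11 + 11·13^1 + 9·13^2. Digit sequence: (11, 11, 9).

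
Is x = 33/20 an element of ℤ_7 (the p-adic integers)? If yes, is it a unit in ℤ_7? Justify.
x ∈ ℤ_7^× (unit); v_7(x) = 0

ℤ_7 = {x ∈ ℚ_7 : v_7(x) ≥ 0} and ℤ_7^× = {x ∈ ℤ_7 : v_7(x) = 0}. Here v_7(33/20) = v_7(num) − v_7(den) = 0; compare against these criteria.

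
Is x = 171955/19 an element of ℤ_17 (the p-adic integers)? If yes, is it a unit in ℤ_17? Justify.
x ∈ ℤ_17 but not a unit; v_17(x) = 3 > 0

ℤ_17 = {x ∈ ℚ_17 : v_17(x) ≥ 0} and ℤ_17^× = {x ∈ ℤ_17 : v_17(x) = 0}. Here v_17(171955/19) = v_17(num) − v_17(den) = 3; compare against these criteria.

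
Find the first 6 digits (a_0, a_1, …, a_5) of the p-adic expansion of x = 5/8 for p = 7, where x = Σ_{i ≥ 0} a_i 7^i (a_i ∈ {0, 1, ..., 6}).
(a_0, …, a_5) = (5, 2, 4, 2, 4, 2)

v_7(5/8) = 0 (numerator and denominator both coprime to 7), so x ∈ ℤ_7^×. Compute digits iteratively via a_i = x_i mod 7, x_{i+1} = (x_i − a_i)/7, with x_0 = x:
  x_0 = 5/8;  a_0 = 5;  x_1 = (x_0 − 5)/7 = -5/8
  x_1 = -5/8;  a_1 = 2;  x_2 = (x_1 − 2)/7 = -3/8
  x_2 = -3/8;  a_2 = 4;  x_3 = (x_2 − 4)/7 = -5/8
  x_3 = -5/8;  a_3 = 2;  x_4 = (x_3 − 2)/7 = -3/8
  x_4 = -3/8;  a_4 = 4;  x_5 = (x_4 − 4)/7 = -5/8
  x_5 = -5/8;  a_5 = 2;  x_6 = (x_5 − 2)/7 = -3/8
Digits: (5, 2, 4, 2, 4, 2).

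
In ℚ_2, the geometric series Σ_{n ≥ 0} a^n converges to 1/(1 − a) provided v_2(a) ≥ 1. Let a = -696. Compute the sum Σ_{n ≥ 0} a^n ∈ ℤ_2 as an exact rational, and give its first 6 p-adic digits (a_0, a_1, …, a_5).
Σ a^n = 1/(1 − a) = 1/697;  first 6 digits = (1, 0, 0, 1, 0, 0)

v_2(a) = 3 ≥ 1, so the series converges in ℤ_2 to 1/(1 − a) = 1/(1 − (-696)) = 1/697. Expand this rational in ℤ_2: compute digits iteratively via d_i = x_i mod 2, x_{i+1} = (x_i − d_i)/2. The first 6 digits are (1, 0, 0, 1, 0, 0).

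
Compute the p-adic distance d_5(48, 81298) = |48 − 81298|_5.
d_5(48, 81298) = 1/3125

Step 1 — x − y = 48 − 81298 = -81250. Step 2 — v_5(-81250) = 5 (factor: -81250 = −(5^5 · 26); the sign does not affect v_p). Step 3 — |x − y|_5 = 5^{-5} = 1/3125.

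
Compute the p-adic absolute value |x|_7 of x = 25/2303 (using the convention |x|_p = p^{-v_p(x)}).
|25/2303|_7 = 49

Step 1 — compute v_7(x) by factoring powers of 7 out of the numerator and denominator: v_7(25/2303) = -2. Step 2 — apply |x|_p = p^{-v_p(x)} = 7^{2} = 49.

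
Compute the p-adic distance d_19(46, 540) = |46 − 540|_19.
d_19(46, 540) = 1/19

Step 1 — x − y = 46 − 540 = -494. Step 2 — v_19(-494) = 1 (factor: -494 = −(19^1 · 26); the sign does not affect v_p). Step 3 — |x − y|_19 = 19^{-1} = 1/19.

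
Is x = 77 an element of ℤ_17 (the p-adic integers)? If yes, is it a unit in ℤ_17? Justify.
x ∈ ℤ_17^× (unit); v_17(x) = 0

ℤ_17 = {x ∈ ℚ_17 : v_17(x) ≥ 0} and ℤ_17^× = {x ∈ ℤ_17 : v_17(x) = 0}. Here v_17(77) = v_17(num) − v_17(den) = 0; compare against these criteria.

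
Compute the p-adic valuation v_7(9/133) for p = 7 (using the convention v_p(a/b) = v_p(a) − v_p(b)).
v_7(9/133) = -1

Factor powers of 7 from the numerator and denominator of the reduced fraction: 9 = 7^0 · 9 and 133 = 7^1 · 19. Apply v_p(a/b) = v_p(a) − v_p(b): v_7(9/133) = 0 − 1 = -1.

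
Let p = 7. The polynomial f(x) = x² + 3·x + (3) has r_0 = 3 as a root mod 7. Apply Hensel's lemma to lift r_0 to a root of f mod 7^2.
r_1 = 17 (mod 49)

Hensel: r_{i+1} = r_i − f(r_i)·(f′(r_i))^{-1} mod 7^{i+2}, f′(x) = 2x + 3. Iterate:
  r_0 = 3 (mod 7)
  r_1 = 17 (mod 49)
Final: r = 17 satisfies f(r) ≡ 0 mod 7^2.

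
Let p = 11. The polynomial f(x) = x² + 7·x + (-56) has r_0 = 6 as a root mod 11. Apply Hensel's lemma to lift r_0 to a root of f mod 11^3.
r_2 = 578 (mod 1331)

Hensel: r_{i+1} = r_i − f(r_i)·(f′(r_i))^{-1} mod 11^{i+2}, f′(x) = 2x + 7. Iterate:
  r_0 = 6 (mod 11)
  r_1 = 94 (mod 121)
  r_2 = 578 (mod 1331)
Final: r = 578 satisfies f(r) ≡ 0 mod 11^3.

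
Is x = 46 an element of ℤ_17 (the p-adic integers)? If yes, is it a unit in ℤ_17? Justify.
x ∈ ℤ_17^× (unit); v_17(x) = 0

ℤ_17 = {x ∈ ℚ_17 : v_17(x) ≥ 0} and ℤ_17^× = {x ∈ ℤ_17 : v_17(x) = 0}. Here v_17(46) = v_17(num) − v_17(den) = 0; compare against these criteria.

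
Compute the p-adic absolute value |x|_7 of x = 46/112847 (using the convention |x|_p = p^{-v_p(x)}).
|46/112847|_7 = 2401

Step 1 — compute v_7(x) by factoring powers of 7 out of the numerator and denominator: v_7(46/112847) = -4. Step 2 — apply |x|_p = p^{-v_p(x)} = 7^{4} = 2401.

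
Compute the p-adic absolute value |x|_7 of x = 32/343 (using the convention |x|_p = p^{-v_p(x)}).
|32/343|_7 = 343

Step 1 — compute v_7(x) by factoring powers of 7 out of the numerator and denominator: v_7(32/343) = -3. Step 2 — apply |x|_p = p^{-v_p(x)} = 7^{3} = 343.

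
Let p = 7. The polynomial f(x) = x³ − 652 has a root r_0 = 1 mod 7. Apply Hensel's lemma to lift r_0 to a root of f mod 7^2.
r_1 = 22 (mod 49)

Hensel: r_{i+1} = r_i − f(r_i)/f′(r_i) mod 7^{i+2}, where f′(x) = 3x². Iterate:
  r_0 = 1 (mod 7)
  r_1 = 22 (mod 49)
Final: r = 22 with f(r) ≡ 0 mod 7^2.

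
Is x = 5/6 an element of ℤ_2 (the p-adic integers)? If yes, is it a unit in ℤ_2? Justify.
x ∉ ℤ_2 (v_2(x) = -1 < 0)

ℤ_2 = {x ∈ ℚ_2 : v_2(x) ≥ 0} and ℤ_2^× = {x ∈ ℤ_2 : v_2(x) = 0}. Here v_2(5/6) = v_2(num) − v_2(den) = -1; compare against these criteria.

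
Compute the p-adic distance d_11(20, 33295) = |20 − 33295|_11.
d_11(20, 33295) = 1/1331

Step 1 — x − y = 20 − 33295 = -33275. Step 2 — v_11(-33275) = 3 (factor: -33275 = −(11^3 · 25); the sign does not affect v_p). Step 3 — |x − y|_11 = 11^{-3} = 1/1331.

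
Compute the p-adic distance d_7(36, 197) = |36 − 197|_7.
d_7(36, 197) = 1/7

Step 1 — x − y = 36 − 197 = -161. Step 2 — v_7(-161) = 1 (factor: -161 = −(7^1 · 23); the sign does not affect v_p). Step 3 — |x − y|_7 = 7^{-1} = 1/7.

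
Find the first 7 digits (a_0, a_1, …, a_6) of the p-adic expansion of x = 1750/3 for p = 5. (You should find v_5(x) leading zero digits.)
(a_0, …, a_6) = (0, 0, 0, 3, 2, 3, 1)

v_5(1750/3) = 3, so a_0 = ... = a_2 = 0. Factor out: x = 5^3 · u with u = 14/3 a unit in ℤ_5. Expand u iteratively via a_{v+i} = u_i mod 5, u_{i+1} = (u_i − a_{v+i})/5:
  u_0 = 14/3;  a_3 = 3;  u_1 = (u_0 − 3)/5 = 1/3
  u_1 = 1/3;  a_4 = 2;  u_2 = (u_1 − 2)/5 = -1/3
  u_2 = -1/3;  a_5 = 3;  u_3 = (u_2 − 3)/5 = -2/3
  u_3 = -2/3;  a_6 = 1;  u_4 = (u_3 − 1)/5 = -1/3
Digits: (0, 0, 0, 3, 2, 3, 1).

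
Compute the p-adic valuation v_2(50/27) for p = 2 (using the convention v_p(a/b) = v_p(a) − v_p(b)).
v_2(50/27) = 1

Factor powers of 2 from the numerator and denominator of the reduced fraction: 50 = 2^1 · 25 and 27 = 2^0 · 27. Apply v_p(a/b) = v_p(a) − v_p(b): v_2(50/27) = 1 − 0 = 1.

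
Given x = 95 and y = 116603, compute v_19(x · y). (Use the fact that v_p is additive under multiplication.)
v_19(11077285) = 4

v_p(x) = 1 (factor: 95 = 19^1 · 5); v_p(y) = 3 (factor: 116603 = 19^3 · 17). Additivity: v_p(xy) = v_p(x) + v_p(y) = 1 + 3 = 4. (Direct check: xy = 11077285 = 19^4 · (85).)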